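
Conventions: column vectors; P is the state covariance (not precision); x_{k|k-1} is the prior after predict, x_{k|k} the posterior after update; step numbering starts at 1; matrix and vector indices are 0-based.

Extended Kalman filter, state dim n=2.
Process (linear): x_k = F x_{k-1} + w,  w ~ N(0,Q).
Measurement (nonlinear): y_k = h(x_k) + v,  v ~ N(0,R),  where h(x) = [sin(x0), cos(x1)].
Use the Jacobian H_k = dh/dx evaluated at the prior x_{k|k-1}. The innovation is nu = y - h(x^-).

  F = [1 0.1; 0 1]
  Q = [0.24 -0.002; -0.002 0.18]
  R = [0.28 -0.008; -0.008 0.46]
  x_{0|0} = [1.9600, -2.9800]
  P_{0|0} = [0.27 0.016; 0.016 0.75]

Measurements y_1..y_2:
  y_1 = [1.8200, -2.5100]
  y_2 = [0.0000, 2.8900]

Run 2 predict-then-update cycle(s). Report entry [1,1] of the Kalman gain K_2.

K[1,1] = -0.5893

step 1: x^-=[1.6620, -2.9800]  P^-=[0.5207 0.0890; 0.0890 0.9300]  H_jac=[-0.0911 0.0000; 0.0000 0.1609]  S=[0.2843 -0.0093; -0.0093 0.4841]  K=[-0.1659 0.0264; -0.0184 0.3087]  nu=[0.8242, -1.5230]  x^+=[1.4850, -3.4654]  P^+=[0.5125 0.0837; 0.0837 0.8837]
step 2: x^-=[1.1385, -3.4654]  P^-=[0.7780 0.1701; 0.1701 1.0637]  H_jac=[0.4189 0.0000; 0.0000 -0.3182]  S=[0.4166 -0.0307; -0.0307 0.5677]  K=[0.7786 -0.0533; 0.1277 -0.5893]  nu=[-0.9080, 3.8380]  x^+=[0.2271, -5.8429]  P^+=[0.5214 0.0966; 0.0966 0.8551]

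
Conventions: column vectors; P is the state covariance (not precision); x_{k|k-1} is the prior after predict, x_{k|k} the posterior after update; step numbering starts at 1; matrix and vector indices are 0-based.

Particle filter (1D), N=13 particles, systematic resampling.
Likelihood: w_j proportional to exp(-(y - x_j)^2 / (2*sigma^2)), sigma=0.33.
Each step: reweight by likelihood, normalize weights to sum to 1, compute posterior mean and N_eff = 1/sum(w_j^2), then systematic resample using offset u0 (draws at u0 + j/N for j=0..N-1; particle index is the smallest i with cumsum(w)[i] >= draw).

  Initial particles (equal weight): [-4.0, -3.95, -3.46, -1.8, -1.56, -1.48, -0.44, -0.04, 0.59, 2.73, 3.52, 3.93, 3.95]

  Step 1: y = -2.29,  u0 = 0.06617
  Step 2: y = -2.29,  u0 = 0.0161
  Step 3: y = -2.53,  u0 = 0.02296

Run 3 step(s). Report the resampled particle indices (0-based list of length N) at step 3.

resampled_idx = [0, 1, 2, 3, 4, 4, 5, 6, 7, 8, 9, 10, 11]

step 1: w=[0.0000, 0.0000, 0.0040, 0.7070, 0.1843, 0.1047, 0.0000, 0.0000, 0.0000, 0.0000, 0.0000, 0.0000, 0.0000]  mean=-1.7289  Neff=1.8355  idx=[3, 3, 3, 3, 3, 3, 3, 3, 3, 4, 4, 5, 5]
step 2: w=[0.1019, 0.1019, 0.1019, 0.1019, 0.1019, 0.1019, 0.1019, 0.1019, 0.1019, 0.0266, 0.0266, 0.0151, 0.0151]  mean=-1.7776  Neff=10.4997  idx=[0, 0, 1, 2, 3, 3, 4, 5, 6, 6, 7, 8, 9]
step 3: w=[0.0823, 0.0823, 0.0823, 0.0823, 0.0823, 0.0823, 0.0823, 0.0823, 0.0823, 0.0823, 0.0823, 0.0823, 0.0126]  mean=-1.7970  Neff=12.2850  idx=[0, 1, 2, 3, 4, 4, 5, 6, 7, 8, 9, 10, 11]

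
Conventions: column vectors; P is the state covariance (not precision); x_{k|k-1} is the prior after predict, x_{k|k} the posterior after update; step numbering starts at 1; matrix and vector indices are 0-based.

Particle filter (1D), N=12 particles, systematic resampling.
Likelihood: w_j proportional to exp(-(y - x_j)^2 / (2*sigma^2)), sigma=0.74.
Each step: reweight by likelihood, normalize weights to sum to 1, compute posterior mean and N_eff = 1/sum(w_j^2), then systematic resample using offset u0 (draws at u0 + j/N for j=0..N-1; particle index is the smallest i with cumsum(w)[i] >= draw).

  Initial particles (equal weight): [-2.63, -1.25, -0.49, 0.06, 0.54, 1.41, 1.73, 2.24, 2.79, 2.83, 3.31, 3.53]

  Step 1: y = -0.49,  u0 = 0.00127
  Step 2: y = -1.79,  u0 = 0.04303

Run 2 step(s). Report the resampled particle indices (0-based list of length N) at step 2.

resampled_idx = [0, 0, 1, 1, 1, 2, 2, 2, 3, 4, 6, 8]

step 1: w=[0.0055, 0.2113, 0.3580, 0.2716, 0.1359, 0.0133, 0.0040, 0.0004, 0.0000, 0.0000, 0.0000, 0.0000]  mean=-0.3377  Neff=3.7692  idx=[0, 1, 1, 2, 2, 2, 2, 3, 3, 3, 3, 4]
step 2: w=[0.1696, 0.2476, 0.2476, 0.0690, 0.0690, 0.0690, 0.0690, 0.0142, 0.0142, 0.0142, 0.0142, 0.0023]  mean=-1.1957  Neff=5.8401  idx=[0, 0, 1, 1, 1, 2, 2, 2, 3, 4, 6, 8]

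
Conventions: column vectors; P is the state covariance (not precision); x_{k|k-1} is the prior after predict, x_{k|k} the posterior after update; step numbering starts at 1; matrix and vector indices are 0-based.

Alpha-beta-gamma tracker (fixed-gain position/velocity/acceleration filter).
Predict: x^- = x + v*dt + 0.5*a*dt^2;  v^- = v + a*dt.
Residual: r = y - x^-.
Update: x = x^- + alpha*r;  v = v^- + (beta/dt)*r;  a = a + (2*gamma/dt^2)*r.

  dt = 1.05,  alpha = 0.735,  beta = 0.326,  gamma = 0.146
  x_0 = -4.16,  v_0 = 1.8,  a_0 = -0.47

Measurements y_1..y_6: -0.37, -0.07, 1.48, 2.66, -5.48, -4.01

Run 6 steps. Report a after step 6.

step 1: x_pred=-2.5291  r=2.1591  x^+=-0.9422  v^+=1.9768  a^+=0.1018
step 2: x_pred=1.1897  r=-1.2597  x^+=0.2638  v^+=1.6927  a^+=-0.2318
step 3: x_pred=1.9134  r=-0.4334  x^+=1.5948  v^+=1.3148  a^+=-0.3466
step 4: x_pred=2.7843  r=-0.1243  x^+=2.6929  v^+=0.9123  a^+=-0.3795
step 5: x_pred=3.4416  r=-8.9216  x^+=-3.1158  v^+=-2.2561  a^+=-2.7424
step 6: x_pred=-6.9965  r=2.9865  x^+=-4.8014  v^+=-4.2084  a^+=-1.9514

a_post = -1.9514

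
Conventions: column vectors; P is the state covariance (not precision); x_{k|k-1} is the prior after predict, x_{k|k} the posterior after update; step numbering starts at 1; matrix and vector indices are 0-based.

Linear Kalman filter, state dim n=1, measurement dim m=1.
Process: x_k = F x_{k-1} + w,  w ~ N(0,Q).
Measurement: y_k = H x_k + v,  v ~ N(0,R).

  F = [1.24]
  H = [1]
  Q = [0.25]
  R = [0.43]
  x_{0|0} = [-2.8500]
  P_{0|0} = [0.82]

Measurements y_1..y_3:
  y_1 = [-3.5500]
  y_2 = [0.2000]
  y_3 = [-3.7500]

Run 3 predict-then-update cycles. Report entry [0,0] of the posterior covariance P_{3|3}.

step 1: x^-=[-3.5340]  P^-=[1.5108]  S=[1.9408]  K=[0.7784]  nu=[-0.0160]  x^+=[-3.5465]  P^+=[0.3347]
step 2: x^-=[-4.3976]  P^-=[0.7647]  S=[1.1947]  K=[0.6401]  nu=[4.5976]  x^+=[-1.4548]  P^+=[0.2752]
step 3: x^-=[-1.8040]  P^-=[0.6732]  S=[1.1032]  K=[0.6102]  nu=[-1.9460]  x^+=[-2.9915]  P^+=[0.2624]

P_post[0,0] = 0.2624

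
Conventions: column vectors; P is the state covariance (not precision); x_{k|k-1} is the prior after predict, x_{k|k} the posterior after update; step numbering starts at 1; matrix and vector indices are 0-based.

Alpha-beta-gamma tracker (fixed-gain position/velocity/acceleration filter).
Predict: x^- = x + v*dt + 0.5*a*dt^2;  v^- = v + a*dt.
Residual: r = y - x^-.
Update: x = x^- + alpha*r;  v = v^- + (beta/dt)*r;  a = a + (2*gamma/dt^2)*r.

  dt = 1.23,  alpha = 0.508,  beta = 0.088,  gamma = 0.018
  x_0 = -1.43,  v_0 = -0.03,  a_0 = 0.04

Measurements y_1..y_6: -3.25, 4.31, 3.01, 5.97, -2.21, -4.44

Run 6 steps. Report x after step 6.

step 1: x_pred=-1.4366  r=-1.8134  x^+=-2.3578  v^+=-0.1105  a^+=-0.0031
step 2: x_pred=-2.4962  r=6.8062  x^+=0.9614  v^+=0.3725  a^+=0.1588
step 3: x_pred=1.5397  r=1.4703  x^+=2.2866  v^+=0.6731  a^+=0.1938
step 4: x_pred=3.2611  r=2.7089  x^+=4.6372  v^+=1.1052  a^+=0.2583
step 5: x_pred=6.1920  r=-8.4020  x^+=1.9238  v^+=0.8218  a^+=0.0583
step 6: x_pred=2.9787  r=-7.4187  x^+=-0.7900  v^+=0.3627  a^+=-0.1182

x_post = -0.7900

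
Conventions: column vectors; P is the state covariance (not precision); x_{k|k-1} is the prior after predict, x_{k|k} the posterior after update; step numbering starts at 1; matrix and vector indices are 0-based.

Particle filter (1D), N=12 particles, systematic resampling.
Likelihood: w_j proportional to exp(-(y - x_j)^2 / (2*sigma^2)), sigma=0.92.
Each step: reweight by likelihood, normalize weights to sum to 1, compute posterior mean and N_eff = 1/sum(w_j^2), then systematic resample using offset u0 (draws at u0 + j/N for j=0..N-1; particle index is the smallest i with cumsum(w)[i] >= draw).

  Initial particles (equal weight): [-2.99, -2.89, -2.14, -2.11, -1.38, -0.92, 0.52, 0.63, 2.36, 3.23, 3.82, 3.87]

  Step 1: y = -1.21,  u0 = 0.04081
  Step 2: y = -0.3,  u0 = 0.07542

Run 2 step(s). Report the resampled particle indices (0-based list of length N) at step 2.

step 1: w=[0.0405, 0.0496, 0.1577, 0.1629, 0.2585, 0.2502, 0.0449, 0.0356, 0.0001, 0.0000, 0.0000, 0.0000]  mean=-1.4865  Neff=5.3134  idx=[1, 2, 2, 3, 3, 4, 4, 4, 5, 5, 5, 6]
step 2: w=[0.0037, 0.0263, 0.0263, 0.0280, 0.0280, 0.0975, 0.0975, 0.0975, 0.1548, 0.1548, 0.1548, 0.1306]  mean=-1.0047  Neff=8.3015  idx=[3, 5, 6, 7, 8, 8, 9, 9, 10, 10, 11, 11]

resampled_idx = [3, 5, 6, 7, 8, 8, 9, 9, 10, 10, 11, 11]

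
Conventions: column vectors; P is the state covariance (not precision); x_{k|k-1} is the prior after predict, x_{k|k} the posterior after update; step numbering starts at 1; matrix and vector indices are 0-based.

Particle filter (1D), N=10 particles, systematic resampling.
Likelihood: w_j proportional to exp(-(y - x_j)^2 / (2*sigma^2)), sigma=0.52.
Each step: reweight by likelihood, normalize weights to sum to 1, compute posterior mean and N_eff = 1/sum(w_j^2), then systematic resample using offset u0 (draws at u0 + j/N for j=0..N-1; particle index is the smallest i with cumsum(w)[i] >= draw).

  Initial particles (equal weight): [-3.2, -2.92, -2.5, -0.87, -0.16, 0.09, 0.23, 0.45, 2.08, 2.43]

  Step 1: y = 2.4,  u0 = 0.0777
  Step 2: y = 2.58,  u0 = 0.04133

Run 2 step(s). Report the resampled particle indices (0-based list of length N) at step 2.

step 1: w=[0.0000, 0.0000, 0.0000, 0.0000, 0.0000, 0.0000, 0.0001, 0.0005, 0.4529, 0.5465]  mean=2.2702  Neff=1.9850  idx=[8, 8, 8, 8, 9, 9, 9, 9, 9, 9]
step 2: w=[0.0761, 0.0761, 0.0761, 0.0761, 0.1159, 0.1159, 0.1159, 0.1159, 0.1159, 0.1159]  mean=2.3234  Neff=9.6336  idx=[0, 1, 3, 4, 5, 6, 6, 7, 8, 9]

resampled_idx = [0, 1, 3, 4, 5, 6, 6, 7, 8, 9]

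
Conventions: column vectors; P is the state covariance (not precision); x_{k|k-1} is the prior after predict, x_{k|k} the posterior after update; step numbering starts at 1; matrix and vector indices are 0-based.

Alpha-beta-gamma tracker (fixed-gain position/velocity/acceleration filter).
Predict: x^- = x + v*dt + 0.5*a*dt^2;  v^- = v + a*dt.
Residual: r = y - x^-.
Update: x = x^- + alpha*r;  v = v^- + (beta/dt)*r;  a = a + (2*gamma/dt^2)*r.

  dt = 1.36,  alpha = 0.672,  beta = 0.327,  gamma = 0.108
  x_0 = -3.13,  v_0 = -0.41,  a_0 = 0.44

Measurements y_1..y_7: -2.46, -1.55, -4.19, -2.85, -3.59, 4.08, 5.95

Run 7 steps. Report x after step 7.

x_post = 5.2493

step 1: x_pred=-3.2807  r=0.8207  x^+=-2.7292  v^+=0.3857  a^+=0.5358
step 2: x_pred=-1.7091  r=0.1591  x^+=-1.6022  v^+=1.1527  a^+=0.5544
step 3: x_pred=0.4782  r=-4.6682  x^+=-2.6588  v^+=0.7843  a^+=0.0092
step 4: x_pred=-1.5836  r=-1.2664  x^+=-2.4346  v^+=0.4924  a^+=-0.1386
step 5: x_pred=-1.8932  r=-1.6968  x^+=-3.0335  v^+=-0.1042  a^+=-0.3368
step 6: x_pred=-3.4866  r=7.5666  x^+=1.5982  v^+=1.2571  a^+=0.5468
step 7: x_pred=3.8136  r=2.1364  x^+=5.2493  v^+=2.5145  a^+=0.7963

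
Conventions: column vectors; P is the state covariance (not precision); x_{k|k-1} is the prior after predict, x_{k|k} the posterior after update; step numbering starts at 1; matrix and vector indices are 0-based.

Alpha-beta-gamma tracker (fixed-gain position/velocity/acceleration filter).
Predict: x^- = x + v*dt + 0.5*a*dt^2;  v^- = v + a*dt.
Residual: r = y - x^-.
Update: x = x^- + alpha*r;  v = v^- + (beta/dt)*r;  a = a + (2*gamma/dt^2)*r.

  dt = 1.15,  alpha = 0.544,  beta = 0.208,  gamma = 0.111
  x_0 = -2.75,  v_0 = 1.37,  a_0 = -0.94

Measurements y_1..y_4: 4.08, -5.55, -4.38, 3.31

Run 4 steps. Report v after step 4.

step 1: x_pred=-1.7961  r=5.8761  x^+=1.4005  v^+=1.3518  a^+=0.0464
step 2: x_pred=2.9858  r=-8.5358  x^+=-1.6577  v^+=-0.1387  a^+=-1.3865
step 3: x_pred=-2.7340  r=-1.6460  x^+=-3.6294  v^+=-2.0309  a^+=-1.6628
step 4: x_pred=-7.0644  r=10.3744  x^+=-1.4207  v^+=-2.0666  a^+=0.0787

v_post = -2.0666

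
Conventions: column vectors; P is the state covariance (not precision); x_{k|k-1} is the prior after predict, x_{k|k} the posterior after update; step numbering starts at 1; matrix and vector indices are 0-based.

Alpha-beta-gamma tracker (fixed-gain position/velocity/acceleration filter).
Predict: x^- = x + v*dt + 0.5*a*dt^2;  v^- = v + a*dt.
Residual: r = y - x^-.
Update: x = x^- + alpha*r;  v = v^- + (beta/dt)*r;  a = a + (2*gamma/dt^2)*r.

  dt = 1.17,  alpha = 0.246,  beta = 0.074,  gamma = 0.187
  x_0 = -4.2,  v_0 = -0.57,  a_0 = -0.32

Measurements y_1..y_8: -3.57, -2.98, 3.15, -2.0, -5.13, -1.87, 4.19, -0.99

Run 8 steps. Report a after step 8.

step 1: x_pred=-5.0859  r=1.5159  x^+=-4.7130  v^+=-0.8485  a^+=0.0942
step 2: x_pred=-5.6413  r=2.6613  x^+=-4.9866  v^+=-0.5700  a^+=0.8213
step 3: x_pred=-5.0914  r=8.2414  x^+=-3.0640  v^+=0.9121  a^+=3.0729
step 4: x_pred=0.1064  r=-2.1064  x^+=-0.4118  v^+=4.3742  a^+=2.4974
step 5: x_pred=6.4155  r=-11.5455  x^+=3.5753  v^+=6.5660  a^+=-0.6569
step 6: x_pred=10.8079  r=-12.6779  x^+=7.6891  v^+=4.9956  a^+=-4.1207
step 7: x_pred=10.7135  r=-6.5235  x^+=9.1087  v^+=-0.2382  a^+=-5.9030
step 8: x_pred=4.7897  r=-5.7797  x^+=3.3679  v^+=-7.5103  a^+=-7.4821

a_post = -7.4821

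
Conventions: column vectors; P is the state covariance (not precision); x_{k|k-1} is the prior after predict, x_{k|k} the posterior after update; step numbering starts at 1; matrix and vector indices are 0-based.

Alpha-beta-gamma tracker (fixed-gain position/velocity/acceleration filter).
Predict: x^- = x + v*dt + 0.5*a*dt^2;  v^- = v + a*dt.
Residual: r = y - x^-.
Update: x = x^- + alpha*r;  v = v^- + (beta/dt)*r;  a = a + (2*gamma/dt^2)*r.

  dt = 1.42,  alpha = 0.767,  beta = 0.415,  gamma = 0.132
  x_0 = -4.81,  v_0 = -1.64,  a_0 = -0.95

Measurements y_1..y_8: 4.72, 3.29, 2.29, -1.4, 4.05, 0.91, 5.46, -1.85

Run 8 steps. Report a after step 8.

step 1: x_pred=-8.0966  r=12.8166  x^+=1.7337  v^+=0.7567  a^+=0.7280
step 2: x_pred=3.5422  r=-0.2522  x^+=3.3488  v^+=1.7168  a^+=0.6950
step 3: x_pred=6.4873  r=-4.1973  x^+=3.2680  v^+=1.4770  a^+=0.1455
step 4: x_pred=5.5120  r=-6.9120  x^+=0.2105  v^+=-0.3365  a^+=-0.7595
step 5: x_pred=-1.0330  r=5.0830  x^+=2.8657  v^+=0.0706  a^+=-0.0940
step 6: x_pred=2.8711  r=-1.9611  x^+=1.3669  v^+=-0.6360  a^+=-0.3508
step 7: x_pred=0.1101  r=5.3499  x^+=4.2135  v^+=0.4294  a^+=0.3497
step 8: x_pred=5.1758  r=-7.0258  x^+=-0.2130  v^+=-1.1273  a^+=-0.5702

a_post = -0.5702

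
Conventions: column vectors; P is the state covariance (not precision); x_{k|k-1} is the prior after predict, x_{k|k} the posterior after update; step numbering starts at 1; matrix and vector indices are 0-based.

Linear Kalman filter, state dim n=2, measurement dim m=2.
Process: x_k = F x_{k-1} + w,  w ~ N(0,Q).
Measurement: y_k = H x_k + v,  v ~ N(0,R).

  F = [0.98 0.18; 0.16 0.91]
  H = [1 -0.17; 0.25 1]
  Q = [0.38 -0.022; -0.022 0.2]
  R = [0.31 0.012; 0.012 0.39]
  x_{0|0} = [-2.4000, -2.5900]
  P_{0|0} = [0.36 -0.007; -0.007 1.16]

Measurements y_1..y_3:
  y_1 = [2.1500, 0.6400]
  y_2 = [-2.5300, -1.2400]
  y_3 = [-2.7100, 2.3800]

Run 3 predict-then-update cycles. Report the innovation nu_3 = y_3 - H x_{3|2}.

step 1: x^-=[-2.8182, -2.7409]  P^-=[0.7609 0.2180; 0.2180 1.1678]  S=[1.0305 0.2124; 0.2124 1.7143]  K=[0.6704 0.1550; -0.1314 0.7293]  nu=[4.5022, 4.0854]  x^+=[0.8336, -0.3533]  P^+=[0.2123 0.0154; 0.0154 0.2790]
step 2: x^-=[0.7534, -0.1881]  P^-=[0.5984 0.0712; 0.0712 0.4409]  S=[0.8969 0.1548; 0.1548 0.9039]  K=[0.6301 0.1363; -0.0946 0.5237]  nu=[-3.3154, -1.2403]  x^+=[-1.5048, -0.5240]  P^+=[0.1989 0.0110; 0.0110 0.2003]
step 3: x^-=[-1.5690, -0.7176]  P^-=[0.5814 0.0521; 0.0521 0.3742]  S=[0.8844 0.1437; 0.1437 0.8266]  K=[0.6262 0.1301; -0.0916 0.4844]  nu=[-1.2629, 3.4899]  x^+=[-1.9059, 1.0886]  P^+=[0.1972 0.0090; 0.0090 0.1856]

innov = [-1.2629, 3.4899]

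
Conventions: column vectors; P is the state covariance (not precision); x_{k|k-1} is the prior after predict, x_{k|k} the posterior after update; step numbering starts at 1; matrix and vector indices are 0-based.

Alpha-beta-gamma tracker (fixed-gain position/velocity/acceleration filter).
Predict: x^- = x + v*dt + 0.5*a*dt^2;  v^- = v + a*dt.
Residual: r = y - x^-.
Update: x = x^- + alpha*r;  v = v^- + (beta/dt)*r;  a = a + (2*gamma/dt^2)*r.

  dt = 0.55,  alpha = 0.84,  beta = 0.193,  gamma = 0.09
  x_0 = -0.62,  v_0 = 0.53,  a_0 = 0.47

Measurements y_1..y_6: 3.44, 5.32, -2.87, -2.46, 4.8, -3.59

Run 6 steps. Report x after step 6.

x_post = -2.4421

step 1: x_pred=-0.2574  r=3.6974  x^+=2.8484  v^+=2.0860  a^+=2.6701
step 2: x_pred=4.3995  r=0.9205  x^+=5.1727  v^+=3.8775  a^+=3.2178
step 3: x_pred=7.7921  r=-10.6621  x^+=-1.1641  v^+=1.9059  a^+=-3.1265
step 4: x_pred=-0.5887  r=-1.8713  x^+=-2.1606  v^+=-0.4703  a^+=-4.2400
step 5: x_pred=-3.0606  r=7.8606  x^+=3.5423  v^+=-0.0440  a^+=0.4373
step 6: x_pred=3.5842  r=-7.1742  x^+=-2.4421  v^+=-2.3210  a^+=-3.8316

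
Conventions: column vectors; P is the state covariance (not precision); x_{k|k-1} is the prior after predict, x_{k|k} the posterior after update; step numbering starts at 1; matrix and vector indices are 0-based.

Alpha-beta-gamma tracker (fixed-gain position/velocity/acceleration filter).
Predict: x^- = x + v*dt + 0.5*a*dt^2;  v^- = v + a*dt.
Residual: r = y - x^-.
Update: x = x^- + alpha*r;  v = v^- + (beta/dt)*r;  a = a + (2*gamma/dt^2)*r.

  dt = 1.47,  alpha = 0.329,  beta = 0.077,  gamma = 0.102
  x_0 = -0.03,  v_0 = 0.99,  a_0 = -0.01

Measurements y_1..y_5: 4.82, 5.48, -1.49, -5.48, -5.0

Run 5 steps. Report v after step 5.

step 1: x_pred=1.4145  r=3.4055  x^+=2.5349  v^+=1.1537  a^+=0.3115
step 2: x_pred=4.5674  r=0.9126  x^+=4.8676  v^+=1.6594  a^+=0.3977
step 3: x_pred=7.7366  r=-9.2266  x^+=4.7010  v^+=1.7606  a^+=-0.4734
step 4: x_pred=6.7777  r=-12.2577  x^+=2.7449  v^+=0.4227  a^+=-1.6306
step 5: x_pred=1.6045  r=-6.6045  x^+=-0.5684  v^+=-2.3202  a^+=-2.2541

v_post = -2.3202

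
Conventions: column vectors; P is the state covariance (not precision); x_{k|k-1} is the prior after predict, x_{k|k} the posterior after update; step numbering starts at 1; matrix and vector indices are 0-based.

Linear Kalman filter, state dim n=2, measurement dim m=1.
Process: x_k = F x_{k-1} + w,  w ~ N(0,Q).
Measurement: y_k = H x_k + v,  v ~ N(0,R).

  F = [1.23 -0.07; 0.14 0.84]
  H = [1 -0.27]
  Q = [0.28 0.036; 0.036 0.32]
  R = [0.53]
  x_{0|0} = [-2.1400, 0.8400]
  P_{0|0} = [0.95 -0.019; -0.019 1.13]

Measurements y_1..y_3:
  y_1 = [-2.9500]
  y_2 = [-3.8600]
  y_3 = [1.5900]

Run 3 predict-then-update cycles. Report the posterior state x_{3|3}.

step 1: x^-=[-2.6910, 0.4060]  P^-=[1.7261 0.1137; 0.1137 1.1315]  S=[2.2771]  K=[0.7445; -0.0842]  nu=[-0.1494]  x^+=[-2.8022, 0.4186]  P^+=[0.4638 0.2565; 0.2565 1.1153]
step 2: x^-=[-3.4760, -0.0407]  P^-=[0.9430 0.3128; 0.3128 1.1764]  S=[1.3899]  K=[0.6177; -0.0035]  nu=[-0.3950]  x^+=[-3.7200, -0.0393]  P^+=[0.4127 0.3158; 0.3158 1.1764]
step 3: x^-=[-4.5729, -0.5538]  P^-=[0.8557 0.3611; 0.3611 1.2324]  S=[1.2806]  K=[0.5921; 0.0221]  nu=[6.0133]  x^+=[-1.0124, -0.4209]  P^+=[0.4068 0.3443; 0.3443 1.2318]

x_post = [-1.0124, -0.4209]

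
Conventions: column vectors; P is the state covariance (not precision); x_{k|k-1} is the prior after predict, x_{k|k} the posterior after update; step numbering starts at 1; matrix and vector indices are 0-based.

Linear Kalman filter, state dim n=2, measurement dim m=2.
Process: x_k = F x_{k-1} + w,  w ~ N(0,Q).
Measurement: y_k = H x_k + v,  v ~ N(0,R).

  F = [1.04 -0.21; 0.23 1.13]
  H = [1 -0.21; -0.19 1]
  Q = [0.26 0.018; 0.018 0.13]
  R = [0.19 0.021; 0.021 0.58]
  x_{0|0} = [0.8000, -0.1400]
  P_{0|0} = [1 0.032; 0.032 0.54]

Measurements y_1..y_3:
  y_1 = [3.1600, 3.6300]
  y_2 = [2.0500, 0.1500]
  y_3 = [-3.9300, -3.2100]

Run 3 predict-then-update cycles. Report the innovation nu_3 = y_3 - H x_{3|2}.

innov = [-5.6143, -5.6782]

step 1: x^-=[0.8614, 0.0258]  P^-=[1.3514 0.1651; 0.1651 0.8891]  S=[1.5113 -0.2508; -0.2508 1.4551]  K=[0.8862 0.0897; 0.0860 0.6043]  nu=[2.3040, 3.7679]  x^+=[3.2413, 2.5006]  P^+=[0.1928 0.1073; 0.1073 0.3727]
step 2: x^-=[2.8458, 3.5712]  P^-=[0.4381 0.0966; 0.0966 0.6718]  S=[0.6172 -0.1029; -0.1029 1.2309]  K=[0.6884 0.0684; 0.0166 0.5323]  nu=[-0.0458, -2.8805]  x^+=[2.6173, 2.0373]  P^+=[0.1496 0.0825; 0.0825 0.3247]
step 3: x^-=[2.2941, 2.9041]  P^-=[0.4000 0.0697; 0.0697 0.5955]  S=[0.5870 -0.1076; -0.1076 1.1634]  K=[0.6668 0.0562; -0.0026 0.5002]  nu=[-5.6143, -5.6782]  x^+=[-1.7691, 0.0785]  P^+=[0.1434 0.0739; 0.0739 0.3041]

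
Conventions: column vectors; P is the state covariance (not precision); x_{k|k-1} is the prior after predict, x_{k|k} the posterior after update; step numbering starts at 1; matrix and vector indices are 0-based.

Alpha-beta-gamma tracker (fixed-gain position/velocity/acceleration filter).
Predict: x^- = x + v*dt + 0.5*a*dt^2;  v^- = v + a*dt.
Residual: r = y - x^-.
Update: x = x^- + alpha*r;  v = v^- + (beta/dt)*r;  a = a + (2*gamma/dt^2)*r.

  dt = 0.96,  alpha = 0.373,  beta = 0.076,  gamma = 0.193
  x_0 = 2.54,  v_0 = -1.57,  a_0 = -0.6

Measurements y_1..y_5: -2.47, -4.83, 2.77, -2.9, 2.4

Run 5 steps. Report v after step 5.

v_post = 3.1086

step 1: x_pred=0.7563  r=-3.2263  x^+=-0.4471  v^+=-2.4014  a^+=-1.9513
step 2: x_pred=-3.6516  r=-1.1784  x^+=-4.0912  v^+=-4.3680  a^+=-2.4449
step 3: x_pred=-9.4110  r=12.1810  x^+=-4.8675  v^+=-5.7507  a^+=2.6570
step 4: x_pred=-9.1638  r=6.2638  x^+=-6.8274  v^+=-2.7041  a^+=5.2805
step 5: x_pred=-6.9901  r=9.3901  x^+=-3.4876  v^+=3.1086  a^+=9.2134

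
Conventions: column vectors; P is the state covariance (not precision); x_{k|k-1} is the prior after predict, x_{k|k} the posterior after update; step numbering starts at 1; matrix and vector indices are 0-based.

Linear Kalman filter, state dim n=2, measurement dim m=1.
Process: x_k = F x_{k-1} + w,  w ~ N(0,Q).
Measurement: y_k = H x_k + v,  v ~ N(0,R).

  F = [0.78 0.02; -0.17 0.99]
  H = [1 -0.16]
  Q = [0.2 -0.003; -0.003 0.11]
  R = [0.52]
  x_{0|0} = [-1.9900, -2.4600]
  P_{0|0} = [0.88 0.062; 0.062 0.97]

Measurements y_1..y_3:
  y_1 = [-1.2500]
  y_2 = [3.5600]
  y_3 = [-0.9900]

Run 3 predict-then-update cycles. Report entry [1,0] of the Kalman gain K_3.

step 1: x^-=[-1.6014, -2.0971]  P^-=[0.7377 -0.0528; -0.0528 1.0653]  S=[1.3019]  K=[0.5731; -0.1715]  nu=[0.0159]  x^+=[-1.5923, -2.0998]  P^+=[0.3101 0.0751; 0.0751 1.0270]
step 2: x^-=[-1.2840, -1.8081]  P^-=[0.3914 0.0340; 0.0340 1.1002]  S=[0.9287]  K=[0.4156; -0.1530]  nu=[4.5547]  x^+=[0.6089, -2.5048]  P^+=[0.2310 0.0930; 0.0930 1.0785]
step 3: x^-=[0.4249, -2.5832]  P^-=[0.3439 0.0592; 0.0592 1.1424]  S=[0.8742]  K=[0.3825; -0.1413]  nu=[-1.8282]  x^+=[-0.2745, -2.3249]  P^+=[0.2160 0.1065; 0.1065 1.1249]

K[1,0] = -0.1413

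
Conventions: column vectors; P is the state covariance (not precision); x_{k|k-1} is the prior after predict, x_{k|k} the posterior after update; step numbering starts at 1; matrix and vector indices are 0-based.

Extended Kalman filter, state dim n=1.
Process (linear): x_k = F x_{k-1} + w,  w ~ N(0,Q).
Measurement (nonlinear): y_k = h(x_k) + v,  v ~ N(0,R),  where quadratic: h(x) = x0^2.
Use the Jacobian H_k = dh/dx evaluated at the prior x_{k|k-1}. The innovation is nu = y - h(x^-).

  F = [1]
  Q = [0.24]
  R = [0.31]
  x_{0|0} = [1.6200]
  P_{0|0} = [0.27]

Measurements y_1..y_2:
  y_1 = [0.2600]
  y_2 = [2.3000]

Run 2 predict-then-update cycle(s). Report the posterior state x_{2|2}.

step 1: x^-=[1.6200]  P^-=[0.5100]  H_jac=[3.2400]  S=[5.6638]  K=[0.2917]  nu=[-2.3644]  x^+=[0.9302]  P^+=[0.0279]
step 2: x^-=[0.9302]  P^-=[0.2679]  H_jac=[1.8604]  S=[1.2373]  K=[0.4028]  nu=[1.4347]  x^+=[1.5082]  P^+=[0.0671]

x_post = [1.5082]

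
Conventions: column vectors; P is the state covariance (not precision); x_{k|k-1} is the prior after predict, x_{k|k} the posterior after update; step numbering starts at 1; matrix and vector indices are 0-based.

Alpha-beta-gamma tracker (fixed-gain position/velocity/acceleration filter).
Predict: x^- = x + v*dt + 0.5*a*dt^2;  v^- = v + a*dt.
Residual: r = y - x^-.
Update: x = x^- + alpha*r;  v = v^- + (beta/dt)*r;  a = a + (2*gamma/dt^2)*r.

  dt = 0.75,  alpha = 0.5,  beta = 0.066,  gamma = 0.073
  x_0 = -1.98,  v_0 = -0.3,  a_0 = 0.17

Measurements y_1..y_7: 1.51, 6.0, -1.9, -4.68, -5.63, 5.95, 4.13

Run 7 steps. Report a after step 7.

a_post = -0.3099

step 1: x_pred=-2.1572  r=3.6672  x^+=-0.3236  v^+=0.1502  a^+=1.1218
step 2: x_pred=0.1046  r=5.8954  x^+=3.0523  v^+=1.5104  a^+=2.6520
step 3: x_pred=4.9310  r=-6.8310  x^+=1.5155  v^+=2.8983  a^+=0.8790
step 4: x_pred=3.9364  r=-8.6164  x^+=-0.3718  v^+=2.7993  a^+=-1.3574
step 5: x_pred=1.3459  r=-6.9759  x^+=-2.1420  v^+=1.1673  a^+=-3.1681
step 6: x_pred=-2.1576  r=8.1076  x^+=1.8962  v^+=-0.4952  a^+=-1.0637
step 7: x_pred=1.2256  r=2.9044  x^+=2.6778  v^+=-1.0374  a^+=-0.3099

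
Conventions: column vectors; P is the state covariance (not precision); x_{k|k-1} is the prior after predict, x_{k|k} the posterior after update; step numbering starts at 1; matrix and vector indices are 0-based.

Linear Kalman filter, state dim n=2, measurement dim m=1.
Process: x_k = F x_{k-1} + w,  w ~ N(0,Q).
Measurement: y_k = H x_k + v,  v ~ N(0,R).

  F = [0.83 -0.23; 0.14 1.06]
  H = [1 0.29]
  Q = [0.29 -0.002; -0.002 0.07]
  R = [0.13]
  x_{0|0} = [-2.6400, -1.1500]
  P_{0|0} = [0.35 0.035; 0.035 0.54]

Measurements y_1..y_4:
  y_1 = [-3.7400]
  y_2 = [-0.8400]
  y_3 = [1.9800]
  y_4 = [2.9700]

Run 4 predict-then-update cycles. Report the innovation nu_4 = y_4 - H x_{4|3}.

innov = [1.2123]

step 1: x^-=[-1.9267, -1.5886]  P^-=[0.5463 -0.0633; -0.0633 0.6940]  S=[0.6980]  K=[0.7564; 0.1976]  nu=[-1.3526]  x^+=[-2.9498, -1.8559]  P^+=[0.1470 -0.1677; -0.1677 0.6667]
step 2: x^-=[-2.0215, -2.3803]  P^-=[0.4905 -0.2896; -0.2896 0.7723]  S=[0.5175]  K=[0.7856; -0.1268]  nu=[1.8718]  x^+=[-0.5511, -2.6176]  P^+=[0.1712 -0.2380; -0.2380 0.7639]
step 3: x^-=[0.1446, -2.8518]  P^-=[0.5392 -0.3701; -0.3701 0.8611]  S=[0.5269]  K=[0.8196; -0.2285]  nu=[2.6624]  x^+=[2.3266, -3.4602]  P^+=[0.1853 -0.2714; -0.2714 0.8336]
step 4: x^-=[2.7269, -3.3420]  P^-=[0.5654 -0.4138; -0.4138 0.9297]  S=[0.5336]  K=[0.8347; -0.2702]  nu=[1.2123]  x^+=[3.7388, -3.6696]  P^+=[0.1936 -0.2934; -0.2934 0.8907]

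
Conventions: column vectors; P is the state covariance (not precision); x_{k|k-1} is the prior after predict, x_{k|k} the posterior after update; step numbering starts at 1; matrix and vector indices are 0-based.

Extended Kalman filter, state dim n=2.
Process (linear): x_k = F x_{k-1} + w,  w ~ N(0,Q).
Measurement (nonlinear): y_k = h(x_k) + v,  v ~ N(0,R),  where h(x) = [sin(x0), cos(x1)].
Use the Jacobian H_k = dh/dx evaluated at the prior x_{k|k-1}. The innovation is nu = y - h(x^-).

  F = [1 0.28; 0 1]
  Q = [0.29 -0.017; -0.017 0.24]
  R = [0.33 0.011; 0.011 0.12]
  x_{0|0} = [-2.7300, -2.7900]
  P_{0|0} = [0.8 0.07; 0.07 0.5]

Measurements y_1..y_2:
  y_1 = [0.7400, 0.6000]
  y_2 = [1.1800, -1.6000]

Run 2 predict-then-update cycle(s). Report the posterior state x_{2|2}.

x_post = [-4.4473, -3.0518]

step 1: x^-=[-3.5112, -2.7900]  P^-=[1.1684 0.1930; 0.1930 0.7400]  H_jac=[-0.9325 0.0000; 0.0000 0.3444]  S=[1.3459 -0.0510; -0.0510 0.2078]  K=[-0.8048 0.1224; -0.0881 1.2050]  nu=[0.3788, 1.5388]  x^+=[-3.6276, -0.9691]  P^+=[0.2834 0.0170; 0.0170 0.4171]
step 2: x^-=[-3.8990, -0.9691]  P^-=[0.6156 0.1167; 0.1167 0.6571]  H_jac=[-0.7266 0.0000; 0.0000 0.8244]  S=[0.6550 -0.0589; -0.0589 0.5665]  K=[-0.6739 0.0998; -0.0439 0.9515]  nu=[0.4930, -2.1661]  x^+=[-4.4473, -3.0518]  P^+=[0.3045 0.0055; 0.0055 0.1379]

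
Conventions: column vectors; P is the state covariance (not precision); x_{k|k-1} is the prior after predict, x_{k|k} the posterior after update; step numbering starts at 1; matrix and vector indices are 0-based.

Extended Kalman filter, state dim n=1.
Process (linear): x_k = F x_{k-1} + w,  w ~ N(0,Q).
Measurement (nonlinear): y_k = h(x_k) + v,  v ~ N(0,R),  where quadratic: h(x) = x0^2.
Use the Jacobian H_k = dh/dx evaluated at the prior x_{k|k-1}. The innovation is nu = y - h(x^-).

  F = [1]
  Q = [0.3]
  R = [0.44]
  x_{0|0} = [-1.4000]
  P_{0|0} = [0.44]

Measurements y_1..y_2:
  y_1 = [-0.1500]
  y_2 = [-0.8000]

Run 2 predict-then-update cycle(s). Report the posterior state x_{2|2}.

step 1: x^-=[-1.4000]  P^-=[0.7400]  H_jac=[-2.8000]  S=[6.2416]  K=[-0.3320]  nu=[-2.1100]  x^+=[-0.6996]  P^+=[0.0522]
step 2: x^-=[-0.6996]  P^-=[0.3522]  H_jac=[-1.3991]  S=[1.1294]  K=[-0.4363]  nu=[-1.2894]  x^+=[-0.1370]  P^+=[0.1372]

x_post = [-0.1370]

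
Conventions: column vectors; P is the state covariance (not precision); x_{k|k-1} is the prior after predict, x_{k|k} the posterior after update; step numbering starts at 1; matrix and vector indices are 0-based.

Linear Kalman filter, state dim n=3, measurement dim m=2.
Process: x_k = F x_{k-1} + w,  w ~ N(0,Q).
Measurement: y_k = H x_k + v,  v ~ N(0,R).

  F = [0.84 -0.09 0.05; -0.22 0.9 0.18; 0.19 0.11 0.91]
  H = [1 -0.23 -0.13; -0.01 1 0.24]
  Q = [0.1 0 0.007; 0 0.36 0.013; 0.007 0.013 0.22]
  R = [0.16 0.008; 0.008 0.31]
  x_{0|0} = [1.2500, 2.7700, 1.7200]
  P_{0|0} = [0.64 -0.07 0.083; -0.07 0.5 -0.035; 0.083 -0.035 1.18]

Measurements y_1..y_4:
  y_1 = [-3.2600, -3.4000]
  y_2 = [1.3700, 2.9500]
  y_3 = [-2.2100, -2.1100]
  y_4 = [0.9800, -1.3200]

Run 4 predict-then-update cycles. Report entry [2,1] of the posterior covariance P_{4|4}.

step 1: x^-=[0.8867, 2.5276, 2.1074]  P^-=[0.5765 -0.1918 0.2195; -0.1918 0.8440 0.1756; 0.2195 0.1756 1.2451]  S=[0.8438 -0.4026; -0.4026 1.3129]  K=[0.7602 0.1227; -0.1894 0.6184; 0.2250 0.4287]  nu=[-3.2914, -6.4245]  x^+=[-2.4036, -0.8215, -1.3872]  P^+=[0.1442 0.0099 0.1484; 0.0099 0.2174 -0.1131; 0.1484 -0.1131 1.0388]
step 2: x^-=[-2.0145, -0.4602, -1.8094]  P^-=[0.2181 -0.0096 0.1994; -0.0096 0.5244 0.0806; 0.1994 0.0806 1.1171]  S=[0.3821 -0.1261; -0.1261 0.9367]  K=[0.5456 0.1119; -0.1849 0.5557; 0.2255 0.4005]  nu=[3.0434, 3.8243]  x^+=[0.0742, 1.1023, 0.4083]  P^+=[0.1080 0.0063 0.1411; 0.0063 0.1962 -0.1055; 0.1411 -0.1055 0.9702]
step 3: x^-=[-0.0165, 1.0493, 0.5069]  P^-=[0.1921 -0.0055 0.1842; -0.0055 0.5077 0.0758; 0.1842 0.0758 1.0577]  S=[0.3560 -0.1188; -0.1188 0.9143]  K=[0.5115 0.1067; -0.1873 0.5509; 0.2110 0.3860]  nu=[-1.8863, -3.2811]  x^+=[-1.3313, -0.4051, -1.1576]  P^+=[0.1015 0.0060 0.1343; 0.0060 0.1932 -0.0993; 0.1343 -0.0993 0.9250]
step 4: x^-=[-1.1397, -0.2801, -1.3509]  P^-=[0.1868 -0.0055 0.1753; -0.0055 0.5062 0.0747; 0.1753 0.0747 1.0188]  S=[0.3522 -0.1191; -0.1191 0.9100]  K=[0.5044 0.1042; -0.1872 0.5515; 0.1998 0.3750]  nu=[1.8797, -0.7271]  x^+=[-0.2673, -1.0330, -1.2480]  P^+=[0.0998 0.0063 0.1293; 0.0063 0.1925 -0.0956; 0.1293 -0.0956 0.8946]

P_post[2,1] = -0.0956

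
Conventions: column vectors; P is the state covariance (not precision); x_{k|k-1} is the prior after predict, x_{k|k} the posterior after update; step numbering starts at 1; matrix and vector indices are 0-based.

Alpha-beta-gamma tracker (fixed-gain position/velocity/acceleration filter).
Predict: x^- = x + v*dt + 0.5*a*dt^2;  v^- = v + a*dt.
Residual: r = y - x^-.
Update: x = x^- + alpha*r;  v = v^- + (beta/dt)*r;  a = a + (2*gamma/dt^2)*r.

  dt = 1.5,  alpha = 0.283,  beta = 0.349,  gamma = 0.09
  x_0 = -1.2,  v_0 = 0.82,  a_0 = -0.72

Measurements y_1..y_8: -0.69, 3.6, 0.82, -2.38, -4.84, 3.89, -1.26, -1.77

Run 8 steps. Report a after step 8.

a_post = 0.4024

step 1: x_pred=-0.7800  r=0.0900  x^+=-0.7545  v^+=-0.2391  a^+=-0.7128
step 2: x_pred=-1.9150  r=5.5150  x^+=-0.3543  v^+=-0.0251  a^+=-0.2716
step 3: x_pred=-0.6975  r=1.5175  x^+=-0.2680  v^+=-0.0794  a^+=-0.1502
step 4: x_pred=-0.5561  r=-1.8239  x^+=-1.0723  v^+=-0.7291  a^+=-0.2961
step 5: x_pred=-2.4990  r=-2.3410  x^+=-3.1615  v^+=-1.7179  a^+=-0.4834
step 6: x_pred=-6.2822  r=10.1722  x^+=-3.4035  v^+=-0.0763  a^+=0.3304
step 7: x_pred=-3.1462  r=1.8862  x^+=-2.6124  v^+=0.8582  a^+=0.4813
step 8: x_pred=-0.7837  r=-0.9863  x^+=-1.0628  v^+=1.3506  a^+=0.4024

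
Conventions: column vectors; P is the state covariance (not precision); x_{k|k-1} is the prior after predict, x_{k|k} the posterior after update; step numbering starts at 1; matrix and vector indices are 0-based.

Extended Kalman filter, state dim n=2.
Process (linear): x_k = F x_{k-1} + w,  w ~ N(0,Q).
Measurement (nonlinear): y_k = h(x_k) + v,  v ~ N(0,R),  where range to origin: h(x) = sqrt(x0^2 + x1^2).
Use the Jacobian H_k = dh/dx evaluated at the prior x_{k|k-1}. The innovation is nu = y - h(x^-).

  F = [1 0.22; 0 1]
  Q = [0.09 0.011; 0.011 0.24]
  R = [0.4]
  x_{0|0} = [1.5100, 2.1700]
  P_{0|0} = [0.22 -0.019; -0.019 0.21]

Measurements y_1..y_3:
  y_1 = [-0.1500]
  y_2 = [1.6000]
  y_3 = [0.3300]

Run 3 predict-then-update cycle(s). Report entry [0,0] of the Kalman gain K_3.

K[0,0] = 0.3273

step 1: x^-=[1.9874, 2.1700]  P^-=[0.3118 0.0382; 0.0382 0.4500]  H_jac=[0.6754 0.7375]  S=[0.8250]  K=[0.2894; 0.4335]  nu=[-3.0926]  x^+=[1.0924, 0.8293]  P^+=[0.2427 -0.0653; -0.0653 0.2950]
step 2: x^-=[1.2749, 0.8293]  P^-=[0.3182 0.0106; 0.0106 0.5350]  H_jac=[0.8382 0.5453]  S=[0.7924]  K=[0.3440; 0.3794]  nu=[0.0791]  x^+=[1.3021, 0.8594]  P^+=[0.2245 -0.0928; -0.0928 0.4209]
step 3: x^-=[1.4911, 0.8594]  P^-=[0.2940 0.0108; 0.0108 0.6609]  H_jac=[0.8664 0.4993]  S=[0.7949]  K=[0.3273; 0.4270]  nu=[-1.3910]  x^+=[1.0358, 0.2654]  P^+=[0.2089 -0.1003; -0.1003 0.5160]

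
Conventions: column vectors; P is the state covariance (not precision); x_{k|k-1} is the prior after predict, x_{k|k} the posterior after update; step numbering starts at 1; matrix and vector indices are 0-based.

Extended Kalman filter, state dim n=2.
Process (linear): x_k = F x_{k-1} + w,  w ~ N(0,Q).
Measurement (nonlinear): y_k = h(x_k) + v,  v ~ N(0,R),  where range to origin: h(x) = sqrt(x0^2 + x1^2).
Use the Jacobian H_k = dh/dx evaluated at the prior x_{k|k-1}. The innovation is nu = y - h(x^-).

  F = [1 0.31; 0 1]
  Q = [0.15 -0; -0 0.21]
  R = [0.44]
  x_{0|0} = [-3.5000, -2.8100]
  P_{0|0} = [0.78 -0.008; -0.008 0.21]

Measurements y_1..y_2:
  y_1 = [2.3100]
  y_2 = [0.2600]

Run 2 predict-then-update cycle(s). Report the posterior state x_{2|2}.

step 1: x^-=[-4.3711, -2.8100]  P^-=[0.9452 0.0571; 0.0571 0.4200]  H_jac=[-0.8412 -0.5408]  S=[1.2836]  K=[-0.6435; -0.2144]  nu=[-2.8864]  x^+=[-2.5137, -2.1913]  P^+=[0.4137 -0.1200; -0.1200 0.3610]
step 2: x^-=[-3.1930, -2.1913]  P^-=[0.5240 -0.0080; -0.0080 0.5710]  H_jac=[-0.8245 -0.5658]  S=[0.9716]  K=[-0.4400; -0.3257]  nu=[-3.6126]  x^+=[-1.6034, -1.0145]  P^+=[0.3359 -0.1473; -0.1473 0.4679]

x_post = [-1.6034, -1.0145]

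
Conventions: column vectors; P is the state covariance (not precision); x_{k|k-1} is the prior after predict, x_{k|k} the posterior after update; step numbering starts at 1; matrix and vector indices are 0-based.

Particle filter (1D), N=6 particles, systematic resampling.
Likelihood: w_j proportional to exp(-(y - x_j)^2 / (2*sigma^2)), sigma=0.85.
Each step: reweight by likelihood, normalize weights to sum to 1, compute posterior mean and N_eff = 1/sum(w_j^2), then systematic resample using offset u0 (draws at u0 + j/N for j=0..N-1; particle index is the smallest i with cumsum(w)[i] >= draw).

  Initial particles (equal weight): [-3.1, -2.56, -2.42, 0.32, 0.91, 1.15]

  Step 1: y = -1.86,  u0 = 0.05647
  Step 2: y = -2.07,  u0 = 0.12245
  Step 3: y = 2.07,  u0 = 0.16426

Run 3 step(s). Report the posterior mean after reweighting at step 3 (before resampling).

step 1: w=[0.1810, 0.3737, 0.4222, 0.0196, 0.0026, 0.0010]  mean=-2.5296  Neff=2.8488  idx=[0, 1, 1, 2, 2, 2]
step 2: w=[0.0973, 0.1718, 0.1718, 0.1864, 0.1864, 0.1864]  mean=-2.5343  Neff=5.7908  idx=[1, 2, 3, 3, 4, 5]
step 3: w=[0.0856, 0.0856, 0.2072, 0.2072, 0.2072, 0.2072]  mean=-2.4440  Neff=5.3657  idx=[1, 2, 3, 4, 5, 5]

post_mean = -2.4440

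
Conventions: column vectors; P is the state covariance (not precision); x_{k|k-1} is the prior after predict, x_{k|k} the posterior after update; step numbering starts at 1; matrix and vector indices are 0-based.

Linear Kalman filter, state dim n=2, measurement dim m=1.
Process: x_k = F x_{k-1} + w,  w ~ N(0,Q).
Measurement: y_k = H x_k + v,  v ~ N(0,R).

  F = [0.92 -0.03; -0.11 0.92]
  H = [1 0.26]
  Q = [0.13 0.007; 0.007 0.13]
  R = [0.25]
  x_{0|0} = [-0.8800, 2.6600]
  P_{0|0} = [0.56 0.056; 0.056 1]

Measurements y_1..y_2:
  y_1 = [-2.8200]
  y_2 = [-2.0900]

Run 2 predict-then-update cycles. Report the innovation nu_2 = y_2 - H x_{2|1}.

step 1: x^-=[-0.8894, 2.5440]  P^-=[0.6018 -0.0297; -0.0297 0.9718]  S=[0.9021]  K=[0.6586; 0.2472]  nu=[-2.5920]  x^+=[-2.5965, 1.9032]  P^+=[0.2105 -0.1765; -0.1765 0.9167]
step 2: x^-=[-2.4458, 2.0366]  P^-=[0.3188 -0.1896; -0.1896 0.9442]  S=[0.5340]  K=[0.5046; 0.1046]  nu=[-0.1737]  x^+=[-2.5335, 2.0184]  P^+=[0.1828 -0.2178; -0.2178 0.9383]

innov = [-0.1737]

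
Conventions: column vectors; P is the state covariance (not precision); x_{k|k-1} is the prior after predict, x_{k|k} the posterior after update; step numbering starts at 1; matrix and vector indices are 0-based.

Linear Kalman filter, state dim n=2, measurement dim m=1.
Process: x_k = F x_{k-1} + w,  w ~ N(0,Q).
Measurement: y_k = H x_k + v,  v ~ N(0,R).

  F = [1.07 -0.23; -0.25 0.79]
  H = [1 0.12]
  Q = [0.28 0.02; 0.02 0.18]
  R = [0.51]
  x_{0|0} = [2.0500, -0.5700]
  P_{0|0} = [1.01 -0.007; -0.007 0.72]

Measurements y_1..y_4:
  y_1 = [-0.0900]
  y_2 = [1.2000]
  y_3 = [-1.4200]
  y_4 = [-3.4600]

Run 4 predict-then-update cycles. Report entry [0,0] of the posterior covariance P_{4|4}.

step 1: x^-=[2.3246, -0.9628]  P^-=[1.4779 -0.3873; -0.3873 0.6952]  S=[1.9049]  K=[0.7514; -0.1595]  nu=[-2.2991]  x^+=[0.5970, -0.5960]  P^+=[0.4023 -0.1590; -0.1590 0.6468]
step 2: x^-=[0.7759, -0.6201]  P^-=[0.8531 -0.3487; -0.3487 0.6716]  S=[1.2890]  K=[0.6293; -0.2080]  nu=[0.4985]  x^+=[1.0896, -0.7238]  P^+=[0.3425 -0.1800; -0.1800 0.6158]
step 3: x^-=[1.3324, -0.8442]  P^-=[0.7933 -0.3460; -0.3460 0.6568]  S=[1.2298]  K=[0.6114; -0.2173]  nu=[-2.6511]  x^+=[-0.2884, -0.2682]  P^+=[0.3337 -0.1827; -0.1827 0.5988]
step 4: x^-=[-0.2469, -0.1398]  P^-=[0.7836 -0.3430; -0.3430 0.6467]  S=[1.2206]  K=[0.6083; -0.2174]  nu=[-3.1964]  x^+=[-2.1911, 0.5551]  P^+=[0.3320 -0.1816; -0.1816 0.5890]

P_post[0,0] = 0.3320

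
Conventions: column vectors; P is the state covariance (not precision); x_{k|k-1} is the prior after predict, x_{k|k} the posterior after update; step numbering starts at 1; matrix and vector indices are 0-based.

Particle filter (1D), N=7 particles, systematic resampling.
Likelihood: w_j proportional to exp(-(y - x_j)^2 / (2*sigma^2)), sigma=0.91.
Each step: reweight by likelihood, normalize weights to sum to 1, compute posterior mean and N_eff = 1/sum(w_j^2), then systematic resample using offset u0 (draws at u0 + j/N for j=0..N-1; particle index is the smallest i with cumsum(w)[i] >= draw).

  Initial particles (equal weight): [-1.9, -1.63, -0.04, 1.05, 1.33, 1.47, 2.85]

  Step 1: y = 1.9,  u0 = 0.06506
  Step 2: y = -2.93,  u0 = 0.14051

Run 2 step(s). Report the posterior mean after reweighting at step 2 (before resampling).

step 1: w=[0.0001, 0.0002, 0.0338, 0.2122, 0.2698, 0.2936, 0.1904]  mean=1.5540  Neff=4.1427  idx=[3, 3, 4, 4, 5, 5, 6]
step 2: w=[0.3656, 0.3656, 0.0908, 0.0908, 0.0437, 0.0437, 0.0000]  mean=1.1375  Neff=3.4774  idx=[0, 0, 1, 1, 1, 3, 5]

post_mean = 1.1375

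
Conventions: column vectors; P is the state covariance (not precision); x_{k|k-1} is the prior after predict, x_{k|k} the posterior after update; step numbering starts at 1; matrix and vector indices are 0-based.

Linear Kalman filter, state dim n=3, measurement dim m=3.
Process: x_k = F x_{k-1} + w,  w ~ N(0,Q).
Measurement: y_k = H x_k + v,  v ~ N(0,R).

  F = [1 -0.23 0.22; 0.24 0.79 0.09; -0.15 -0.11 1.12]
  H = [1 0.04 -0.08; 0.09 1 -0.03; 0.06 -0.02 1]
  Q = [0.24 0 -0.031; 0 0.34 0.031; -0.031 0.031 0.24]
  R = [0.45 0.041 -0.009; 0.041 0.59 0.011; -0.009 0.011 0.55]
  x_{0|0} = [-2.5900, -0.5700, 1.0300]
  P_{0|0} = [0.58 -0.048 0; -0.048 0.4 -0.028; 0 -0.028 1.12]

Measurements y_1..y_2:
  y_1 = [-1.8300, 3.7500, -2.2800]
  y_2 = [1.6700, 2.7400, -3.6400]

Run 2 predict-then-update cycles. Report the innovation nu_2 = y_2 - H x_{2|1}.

step 1: x^-=[-2.2323, -0.9792, 1.6048]  P^-=[0.9203 0.0491 0.1796; 0.0491 0.6099 0.0707; 0.1796 0.0707 1.6681]  S=[1.3567 0.1891 0.0931; 0.1891 1.2125 0.0432; 0.0931 0.0432 2.2403]  K=[0.6642 -0.0019 0.0768; -0.0220 0.5077 0.0186; -0.0162 0.0062 0.7493]  nu=[0.5699, 4.9783, -3.7704]  x^+=[-2.1531, 1.4657, -1.1988]  P^+=[0.2996 0.0005 0.0183; 0.0005 0.2995 0.0220; 0.0183 0.0220 0.4117]
step 2: x^-=[-2.7539, 0.5333, -1.1809]  P^-=[0.5809 0.0320 0.0467; 0.0320 0.5516 0.0595; 0.0467 0.0595 0.7553]  S=[1.0313 0.1427 0.0134; 0.1427 1.1489 0.0460; 0.0134 0.0460 1.3107]  K=[0.5601 0.0003 0.0560; -0.0193 0.4826 0.0217; -0.0206 0.0152 0.5771]  nu=[4.3081, 2.4191, -2.2832]  x^+=[-0.4680, 1.5682, -2.5505]  P^+=[0.2524 0.0014 0.0107; 0.0014 0.2847 0.0230; 0.0107 0.0230 0.3176]

innov = [4.3081, 2.4191, -2.2832]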